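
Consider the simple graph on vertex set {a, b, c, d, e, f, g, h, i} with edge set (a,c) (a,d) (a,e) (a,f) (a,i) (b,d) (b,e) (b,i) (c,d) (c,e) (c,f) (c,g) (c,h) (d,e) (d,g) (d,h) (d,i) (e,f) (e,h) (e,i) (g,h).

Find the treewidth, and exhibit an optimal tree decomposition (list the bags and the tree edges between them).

Each bag holds 4 vertices, so the decomposition has width 3, which upper-bounds the treewidth. On the other hand G contains the 4-clique {c, d, g, h}. A clique must lie in a single bag of any decomposition, so no decomposition can have width below 3. Combining the bounds, tw(G) = 3.

Treewidth 3.
One such decomposition:
Bags: B1 = {a, c, d, e}  B2 = {a, d, e, i}  B3 = {c, d, e, h}  B4 = {a, c, e, f}  B5 = {c, d, g, h}  B6 = {b, d, e, i}
Tree: B1–B2, B1–B3, B1–B4, B3–B5, B2–B6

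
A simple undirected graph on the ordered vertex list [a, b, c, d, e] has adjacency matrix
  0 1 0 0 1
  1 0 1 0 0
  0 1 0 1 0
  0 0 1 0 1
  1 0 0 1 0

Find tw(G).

2

A width-2 tree decomposition is:
Bags: B1 = {b, c, d}  B2 = {b, d, e}  B3 = {a, b, e}
Tree: B1–B2, B2–B3
Every bag has size at most 3, so the width is 3 − 1 = 2 and tw(G) ≤ 2. Since b–c–d–e–a–b is a cycle in G, G is not acyclic. Forests are exactly the graphs of treewidth ≤ 1, so tw(G) ≥ 2. Therefore the treewidth is 2.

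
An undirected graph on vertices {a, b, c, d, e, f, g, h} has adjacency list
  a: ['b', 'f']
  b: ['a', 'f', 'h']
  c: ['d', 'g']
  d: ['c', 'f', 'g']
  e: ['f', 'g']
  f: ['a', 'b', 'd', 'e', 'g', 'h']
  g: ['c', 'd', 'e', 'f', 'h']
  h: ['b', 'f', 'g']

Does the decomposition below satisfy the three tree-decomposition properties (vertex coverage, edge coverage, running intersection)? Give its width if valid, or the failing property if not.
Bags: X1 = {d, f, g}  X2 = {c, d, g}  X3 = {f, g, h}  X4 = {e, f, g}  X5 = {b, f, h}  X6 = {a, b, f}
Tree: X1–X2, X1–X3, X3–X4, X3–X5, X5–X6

Yes; width 2.

Vertex coverage: the bags together contain {a, b, c, d, e, f, g, h}, the full vertex set. Edge coverage: each edge of G has both endpoints in at least one bag. Running intersection: for every vertex, the bags containing it form a connected subtree. All three properties hold, so this is a valid tree decomposition of width max|bag| − 1 = 2, and hence tw(G) ≤ 2.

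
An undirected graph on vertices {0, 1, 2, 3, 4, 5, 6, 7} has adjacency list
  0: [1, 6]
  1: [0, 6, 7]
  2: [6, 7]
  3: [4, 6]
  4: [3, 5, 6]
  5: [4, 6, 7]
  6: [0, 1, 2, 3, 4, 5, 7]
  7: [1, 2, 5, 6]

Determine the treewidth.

A width-2 tree decomposition is:
Bags: B1 = {5, 6, 7}  B2 = {4, 5, 6}  B3 = {3, 4, 6}  B4 = {2, 6, 7}  B5 = {1, 6, 7}  B6 = {0, 1, 6}
Tree: B1–B2, B2–B3, B1–B4, B1–B5, B5–B6
Every bag has size at most 3, so the width is 3 − 1 = 2 and tw(G) ≤ 2. For the lower bound, the 3 vertices {0, 1, 6} are pairwise adjacent, and any tree decomposition puts a clique entirely inside one bag — forcing width ≥ 2. Combining the bounds, tw(G) = 2.

2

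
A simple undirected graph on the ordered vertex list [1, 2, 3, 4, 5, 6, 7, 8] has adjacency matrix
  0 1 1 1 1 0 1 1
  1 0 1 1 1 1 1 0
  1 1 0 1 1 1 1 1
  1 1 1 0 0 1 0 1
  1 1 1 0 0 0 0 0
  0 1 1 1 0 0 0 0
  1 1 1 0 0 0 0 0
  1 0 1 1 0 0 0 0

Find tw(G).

3

A width-3 tree decomposition is:
Bags: B1 = {1, 2, 3, 4}  B2 = {2, 3, 4, 6}  B3 = {1, 2, 3, 7}  B4 = {1, 2, 3, 5}  B5 = {1, 3, 4, 8}
Tree: B1–B2, B1–B3, B1–B4, B1–B5
Every bag has size at most 4, so the width is 4 − 1 = 3 and tw(G) ≤ 3. For the lower bound, the 4 vertices {1, 3, 4, 8} are pairwise adjacent, and any tree decomposition puts a clique entirely inside one bag — forcing width ≥ 3. The upper and lower bounds meet at 3, so that is the treewidth.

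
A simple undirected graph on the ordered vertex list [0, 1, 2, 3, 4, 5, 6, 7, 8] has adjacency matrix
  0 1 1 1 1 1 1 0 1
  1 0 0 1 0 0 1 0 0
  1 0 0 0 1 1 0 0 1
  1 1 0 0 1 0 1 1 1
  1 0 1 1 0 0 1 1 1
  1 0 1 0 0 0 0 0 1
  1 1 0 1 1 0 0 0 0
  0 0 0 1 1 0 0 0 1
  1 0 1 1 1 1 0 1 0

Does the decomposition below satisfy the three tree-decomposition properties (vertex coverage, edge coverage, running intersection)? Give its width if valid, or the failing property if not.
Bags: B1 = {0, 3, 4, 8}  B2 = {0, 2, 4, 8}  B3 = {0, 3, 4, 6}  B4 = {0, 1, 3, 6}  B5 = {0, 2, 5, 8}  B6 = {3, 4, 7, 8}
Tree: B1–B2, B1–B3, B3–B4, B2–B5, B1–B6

Yes; width 3.

Checking the three conditions: (i) the bags cover all of {0, 1, 2, 3, 4, 5, 6, 7, 8}; (ii) for each edge, some bag contains both endpoints; (iii) the bags containing any fixed vertex form a subtree. All hold, so the decomposition is valid with width 4 − 1 = 3.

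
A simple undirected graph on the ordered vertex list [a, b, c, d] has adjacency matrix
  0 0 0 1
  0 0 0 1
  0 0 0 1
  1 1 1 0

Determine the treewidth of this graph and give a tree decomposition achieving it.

Treewidth 1.
One optimal decomposition is:
Bags: B1 = {c, d}  B2 = {b, d}  B3 = {a, d}
Tree: B1–B2, B1–B3

The largest bag has 2 vertices, giving width 1; this decomposition certifies tw(G) ≤ 1. Since G has at least one edge (e.g. d–c), it is not an edgeless graph, so tw(G) ≥ 1. Combining the bounds, tw(G) = 1.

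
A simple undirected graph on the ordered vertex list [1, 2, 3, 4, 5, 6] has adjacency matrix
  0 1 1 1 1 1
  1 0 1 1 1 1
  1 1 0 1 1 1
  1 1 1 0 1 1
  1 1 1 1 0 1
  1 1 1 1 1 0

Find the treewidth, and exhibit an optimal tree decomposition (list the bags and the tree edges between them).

Treewidth 5.
One such decomposition:
Bags: B1 = {1, 2, 3, 4, 5, 6}
Tree: (single bag)

With just one bag of size 6, the width is 6 − 1 = 5, so tw(G) ≤ 5. Conversely, {1, 2, 3, 4, 5, 6} is a clique of size 6, and the vertices of any clique must share a bag in every tree decomposition; so some bag has ≥ 6 vertices and tw(G) ≥ 5. The upper and lower bounds meet at 5, so that is the treewidth.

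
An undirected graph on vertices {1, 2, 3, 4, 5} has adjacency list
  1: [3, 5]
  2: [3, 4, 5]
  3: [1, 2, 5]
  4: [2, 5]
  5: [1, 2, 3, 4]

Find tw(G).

2

A width-2 tree decomposition is:
Bags: B1 = {2, 3, 5}  B2 = {2, 4, 5}  B3 = {1, 3, 5}
Tree: B1–B2, B1–B3
Every bag has size at most 3, so the width is 3 − 1 = 2 and tw(G) ≤ 2. On the other hand G contains the 3-clique {1, 3, 5}. A clique must lie in a single bag of any decomposition, so no decomposition can have width below 2. Hence tw(G) = 2 exactly.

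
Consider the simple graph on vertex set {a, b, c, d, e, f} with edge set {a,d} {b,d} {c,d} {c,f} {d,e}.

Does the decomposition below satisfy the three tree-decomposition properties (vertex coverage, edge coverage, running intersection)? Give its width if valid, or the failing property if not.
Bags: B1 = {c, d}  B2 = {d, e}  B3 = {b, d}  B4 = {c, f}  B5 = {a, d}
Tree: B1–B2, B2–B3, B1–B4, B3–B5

Yes; width 1.

Every vertex of G appears in some bag (union = {a, b, c, d, e, f}); every edge is covered by a bag; and for each vertex v the set of bags containing v is connected in the bag tree. The decomposition is therefore valid. The largest bag has 2 vertices, so the width is 1.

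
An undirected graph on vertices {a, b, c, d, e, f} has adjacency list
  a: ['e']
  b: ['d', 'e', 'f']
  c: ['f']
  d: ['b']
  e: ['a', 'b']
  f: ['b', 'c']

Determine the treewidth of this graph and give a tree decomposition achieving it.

Every bag has size at most 2, so the width is 2 − 1 = 1 and tw(G) ≤ 1. G has an edge, so its treewidth is at least 1. Combining the bounds, tw(G) = 1.

Treewidth 1.
One optimal decomposition is:
Bags: B1 = {b, f}  B2 = {c, f}  B3 = {b, d}  B4 = {b, e}  B5 = {a, e}
Tree: B1–B2, B1–B3, B3–B4, B4–B5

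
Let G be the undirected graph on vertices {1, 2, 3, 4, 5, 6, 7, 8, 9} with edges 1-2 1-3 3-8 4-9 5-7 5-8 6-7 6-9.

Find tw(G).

1

A width-1 tree decomposition is:
Bags: B1 = {4, 9}  B2 = {6, 9}  B3 = {6, 7}  B4 = {5, 7}  B5 = {5, 8}  B6 = {3, 8}  B7 = {1, 3}  B8 = {1, 2}
Tree: B1–B2, B2–B3, B3–B4, B4–B5, B5–B6, B6–B7, B7–B8
Each bag holds 2 vertices, so the decomposition has width 1, which upper-bounds the treewidth. Any graph with an edge has treewidth ≥ 1, and G has the edge 4–9. Hence tw(G) = 1 exactly.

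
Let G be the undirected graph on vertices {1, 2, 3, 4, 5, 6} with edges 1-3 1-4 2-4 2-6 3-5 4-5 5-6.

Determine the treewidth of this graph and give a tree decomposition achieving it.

Treewidth 2.
One such decomposition:
Bags: B1 = {2, 4, 6}  B2 = {4, 5, 6}  B3 = {1, 4, 5}  B4 = {1, 3, 5}
Tree: B1–B2, B2–B3, B3–B4

Each bag holds 3 vertices, so the decomposition has width 2, which upper-bounds the treewidth. For the lower bound, G contains the cycle 2–6–5–4–2, so G is not a forest; only forests have treewidth ≤ 1, hence tw(G) ≥ 2. Combining the bounds, tw(G) = 2.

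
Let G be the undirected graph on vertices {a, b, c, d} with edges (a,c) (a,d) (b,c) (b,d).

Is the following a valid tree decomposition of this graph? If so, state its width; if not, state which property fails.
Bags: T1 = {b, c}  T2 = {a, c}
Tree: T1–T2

A tree decomposition must satisfy three properties: every vertex lies in some bag; for every edge, both endpoints lie together in some bag; and for every vertex, the bags containing it form a connected subtree. Here vertex d appears in no bag, so the decomposition is invalid.

No — vertex d appears in no bag.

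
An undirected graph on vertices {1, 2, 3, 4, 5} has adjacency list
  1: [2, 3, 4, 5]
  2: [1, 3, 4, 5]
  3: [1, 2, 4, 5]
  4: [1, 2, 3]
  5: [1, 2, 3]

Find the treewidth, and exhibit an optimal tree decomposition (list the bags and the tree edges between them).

Treewidth 3.
One optimal decomposition is:
Bags: B1 = {1, 2, 3, 5}  B2 = {1, 2, 3, 4}
Tree: B1–B2

Each bag holds 4 vertices, so the decomposition has width 3, which upper-bounds the treewidth. For the lower bound, the 4 vertices {1, 2, 3, 4} are pairwise adjacent, and any tree decomposition puts a clique entirely inside one bag — forcing width ≥ 3. Combining the bounds, tw(G) = 3.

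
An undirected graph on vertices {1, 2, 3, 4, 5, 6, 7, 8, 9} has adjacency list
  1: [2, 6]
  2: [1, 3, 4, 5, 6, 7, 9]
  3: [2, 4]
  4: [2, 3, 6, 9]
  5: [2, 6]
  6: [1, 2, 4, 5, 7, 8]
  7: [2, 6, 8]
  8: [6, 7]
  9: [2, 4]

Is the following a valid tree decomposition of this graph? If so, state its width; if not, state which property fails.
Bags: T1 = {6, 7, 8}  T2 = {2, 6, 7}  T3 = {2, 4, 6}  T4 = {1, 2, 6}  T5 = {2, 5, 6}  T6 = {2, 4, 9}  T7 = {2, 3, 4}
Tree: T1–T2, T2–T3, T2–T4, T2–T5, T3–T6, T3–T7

Every vertex of G appears in some bag (union = {1, 2, 3, 4, 5, 6, 7, 8, 9}); every edge is covered by a bag; and for each vertex v the set of bags containing v is connected in the bag tree. The decomposition is therefore valid. The largest bag has 3 vertices, so the width is 2.

Yes; width 2.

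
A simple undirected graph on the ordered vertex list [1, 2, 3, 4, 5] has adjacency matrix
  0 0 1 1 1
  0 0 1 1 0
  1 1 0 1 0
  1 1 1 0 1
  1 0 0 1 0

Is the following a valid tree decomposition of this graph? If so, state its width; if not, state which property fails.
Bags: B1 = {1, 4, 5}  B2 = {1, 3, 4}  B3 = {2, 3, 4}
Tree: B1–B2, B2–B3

Checking the three conditions: (i) the bags cover all of {1, 2, 3, 4, 5}; (ii) for each edge, some bag contains both endpoints; (iii) the bags containing any fixed vertex form a subtree. All hold, so the decomposition is valid with width 3 − 1 = 2.

Yes; width 2.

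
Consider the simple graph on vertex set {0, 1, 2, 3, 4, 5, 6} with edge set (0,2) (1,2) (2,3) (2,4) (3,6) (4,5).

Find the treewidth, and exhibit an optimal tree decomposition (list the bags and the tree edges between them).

Each bag holds 2 vertices, so the decomposition has width 1, which upper-bounds the treewidth. Since G has at least one edge (e.g. 3–2), it is not an edgeless graph, so tw(G) ≥ 1. The upper and lower bounds meet at 1, so that is the treewidth.

Treewidth 1.
One such decomposition:
Bags: B1 = {2, 3}  B2 = {0, 2}  B3 = {2, 4}  B4 = {3, 6}  B5 = {1, 2}  B6 = {4, 5}
Tree: B1–B2, B1–B3, B1–B4, B2–B5, B3–B6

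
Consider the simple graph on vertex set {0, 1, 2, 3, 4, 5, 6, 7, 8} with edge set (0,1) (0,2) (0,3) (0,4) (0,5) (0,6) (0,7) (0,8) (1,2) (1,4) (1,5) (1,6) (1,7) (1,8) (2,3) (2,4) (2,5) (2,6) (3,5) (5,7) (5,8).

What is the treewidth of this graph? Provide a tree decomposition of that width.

The largest bag has 4 vertices, giving width 3; this decomposition certifies tw(G) ≤ 3. For the lower bound, the 4 vertices {0, 1, 5, 8} are pairwise adjacent, and any tree decomposition puts a clique entirely inside one bag — forcing width ≥ 3. The upper and lower bounds meet at 3, so that is the treewidth.

Treewidth 3.
One such decomposition:
Bags: B1 = {0, 1, 2, 5}  B2 = {0, 1, 2, 4}  B3 = {0, 1, 5, 7}  B4 = {0, 1, 5, 8}  B5 = {0, 1, 2, 6}  B6 = {0, 2, 3, 5}
Tree: B1–B2, B1–B3, B1–B4, B2–B5, B1–B6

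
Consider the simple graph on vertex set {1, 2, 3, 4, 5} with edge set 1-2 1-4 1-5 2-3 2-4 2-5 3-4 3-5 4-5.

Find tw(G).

3

A width-3 tree decomposition is:
Bags: B1 = {1, 2, 4, 5}  B2 = {2, 3, 4, 5}
Tree: B1–B2
Every bag has size at most 4, so the width is 4 − 1 = 3 and tw(G) ≤ 3. For the lower bound, the 4 vertices {1, 2, 4, 5} are pairwise adjacent, and any tree decomposition puts a clique entirely inside one bag — forcing width ≥ 3. Therefore the treewidth is 3.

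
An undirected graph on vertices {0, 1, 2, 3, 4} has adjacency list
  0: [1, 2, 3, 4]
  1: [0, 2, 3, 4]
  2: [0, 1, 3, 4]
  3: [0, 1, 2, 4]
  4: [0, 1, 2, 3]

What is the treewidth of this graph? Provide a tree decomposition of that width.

Treewidth 4.
One such decomposition:
Bags: B1 = {0, 1, 2, 3, 4}
Tree: (single bag)

A single bag containing all 5 vertices is trivially a valid decomposition of width 4. On the other hand G contains the 5-clique {0, 1, 2, 3, 4}. A clique must lie in a single bag of any decomposition, so no decomposition can have width below 4. Therefore the treewidth is 4.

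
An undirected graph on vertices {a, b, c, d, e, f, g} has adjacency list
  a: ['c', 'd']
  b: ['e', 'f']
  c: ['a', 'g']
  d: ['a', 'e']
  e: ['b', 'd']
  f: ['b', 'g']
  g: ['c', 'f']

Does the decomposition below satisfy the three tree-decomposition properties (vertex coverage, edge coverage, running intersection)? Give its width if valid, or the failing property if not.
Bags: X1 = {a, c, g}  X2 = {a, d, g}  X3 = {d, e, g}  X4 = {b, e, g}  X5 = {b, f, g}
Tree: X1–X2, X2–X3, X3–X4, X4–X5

Yes; width 2.

Every vertex of G appears in some bag (union = {a, b, c, d, e, f, g}); every edge is covered by a bag; and for each vertex v the set of bags containing v is connected in the bag tree. The decomposition is therefore valid. The largest bag has 3 vertices, so the width is 2.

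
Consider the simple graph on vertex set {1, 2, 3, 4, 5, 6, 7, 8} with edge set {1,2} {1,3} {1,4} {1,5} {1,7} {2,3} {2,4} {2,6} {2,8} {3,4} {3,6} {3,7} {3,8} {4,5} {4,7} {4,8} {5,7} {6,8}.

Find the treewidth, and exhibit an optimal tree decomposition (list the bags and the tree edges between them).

Treewidth 3.
One such decomposition:
Bags: B1 = {1, 2, 3, 4}  B2 = {1, 3, 4, 7}  B3 = {1, 4, 5, 7}  B4 = {2, 3, 4, 8}  B5 = {2, 3, 6, 8}
Tree: B1–B2, B2–B3, B1–B4, B4–B5

Every bag has size at most 4, so the width is 4 − 1 = 3 and tw(G) ≤ 3. For the lower bound, the 4 vertices {2, 3, 4, 8} are pairwise adjacent, and any tree decomposition puts a clique entirely inside one bag — forcing width ≥ 3. Therefore the treewidth is 3.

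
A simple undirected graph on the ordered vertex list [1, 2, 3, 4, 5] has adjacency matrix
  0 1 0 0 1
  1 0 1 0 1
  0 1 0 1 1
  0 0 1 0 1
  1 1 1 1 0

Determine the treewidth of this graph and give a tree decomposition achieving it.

Treewidth 2.
One such decomposition:
Bags: B1 = {3, 4, 5}  B2 = {2, 3, 5}  B3 = {1, 2, 5}
Tree: B1–B2, B2–B3

Every bag has size at most 3, so the width is 3 − 1 = 2 and tw(G) ≤ 2. On the other hand G contains the 3-clique {1, 2, 5}. A clique must lie in a single bag of any decomposition, so no decomposition can have width below 2. Therefore the treewidth is 2.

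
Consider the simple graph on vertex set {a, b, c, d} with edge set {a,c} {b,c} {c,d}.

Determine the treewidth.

A width-1 tree decomposition is:
Bags: B1 = {a, c}  B2 = {b, c}  B3 = {c, d}
Tree: B1–B2, B2–B3
Each bag holds 2 vertices, so the decomposition has width 1, which upper-bounds the treewidth. Any graph with an edge has treewidth ≥ 1, and G has the edge c–a. Combining the bounds, tw(G) = 1.

1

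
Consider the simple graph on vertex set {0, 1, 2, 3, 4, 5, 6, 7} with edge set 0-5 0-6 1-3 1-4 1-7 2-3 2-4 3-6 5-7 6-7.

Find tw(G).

A width-2 tree decomposition is:
Bags: B1 = {1, 2, 4}  B2 = {1, 2, 3}  B3 = {1, 3, 7}  B4 = {3, 6, 7}  B5 = {5, 6, 7}  B6 = {0, 5, 6}
Tree: B1–B2, B2–B3, B3–B4, B4–B5, B5–B6
Every bag has size at most 3, so the width is 3 − 1 = 2 and tw(G) ≤ 2. For the lower bound, G contains the cycle 4–2–3–1–4, so G is not a forest; only forests have treewidth ≤ 1, hence tw(G) ≥ 2. Combining the bounds, tw(G) = 2.

2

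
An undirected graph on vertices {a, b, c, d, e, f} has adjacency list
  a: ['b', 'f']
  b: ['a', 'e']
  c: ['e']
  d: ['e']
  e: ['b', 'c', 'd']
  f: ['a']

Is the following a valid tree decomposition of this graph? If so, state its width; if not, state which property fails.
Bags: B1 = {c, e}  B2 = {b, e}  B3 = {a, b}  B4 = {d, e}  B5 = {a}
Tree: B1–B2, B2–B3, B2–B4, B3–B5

No — vertex f appears in no bag.

A tree decomposition must satisfy three properties: every vertex lies in some bag; for every edge, both endpoints lie together in some bag; and for every vertex, the bags containing it form a connected subtree. Here vertex f appears in no bag, so the decomposition is invalid.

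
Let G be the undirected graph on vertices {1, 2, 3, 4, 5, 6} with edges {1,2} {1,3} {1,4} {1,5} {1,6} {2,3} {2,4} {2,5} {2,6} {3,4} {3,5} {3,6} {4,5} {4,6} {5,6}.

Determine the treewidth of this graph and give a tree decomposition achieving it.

Treewidth 5.
One such decomposition:
Bags: B1 = {1, 2, 3, 4, 5, 6}
Tree: (single bag)

A single bag containing all 6 vertices is trivially a valid decomposition of width 5. On the other hand G contains the 6-clique {1, 2, 3, 4, 5, 6}. A clique must lie in a single bag of any decomposition, so no decomposition can have width below 5. Hence tw(G) = 5 exactly.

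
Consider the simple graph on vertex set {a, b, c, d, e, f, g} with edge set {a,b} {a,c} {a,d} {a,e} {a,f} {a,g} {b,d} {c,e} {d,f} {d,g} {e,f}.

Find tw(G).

2

A width-2 tree decomposition is:
Bags: B1 = {a, e, f}  B2 = {a, d, f}  B3 = {a, d, g}  B4 = {a, b, d}  B5 = {a, c, e}
Tree: B1–B2, B2–B3, B2–B4, B1–B5
The largest bag has 3 vertices, giving width 2; this decomposition certifies tw(G) ≤ 2. For the lower bound, the 3 vertices {a, d, g} are pairwise adjacent, and any tree decomposition puts a clique entirely inside one bag — forcing width ≥ 2. Therefore the treewidth is 2.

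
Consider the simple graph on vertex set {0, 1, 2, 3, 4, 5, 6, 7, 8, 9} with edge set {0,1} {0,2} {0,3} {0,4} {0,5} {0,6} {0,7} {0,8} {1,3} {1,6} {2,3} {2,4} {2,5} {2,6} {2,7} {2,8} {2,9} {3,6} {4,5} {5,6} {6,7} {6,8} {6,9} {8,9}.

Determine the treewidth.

A width-3 tree decomposition is:
Bags: B1 = {0, 2, 6, 7}  B2 = {0, 2, 5, 6}  B3 = {0, 2, 4, 5}  B4 = {0, 2, 3, 6}  B5 = {0, 2, 6, 8}  B6 = {2, 6, 8, 9}  B7 = {0, 1, 3, 6}
Tree: B1–B2, B2–B3, B1–B4, B1–B5, B5–B6, B4–B7
The largest bag has 4 vertices, giving width 3; this decomposition certifies tw(G) ≤ 3. Conversely, {0, 1, 3, 6} is a clique of size 4, and the vertices of any clique must share a bag in every tree decomposition; so some bag has ≥ 4 vertices and tw(G) ≥ 3. Combining the bounds, tw(G) = 3.

3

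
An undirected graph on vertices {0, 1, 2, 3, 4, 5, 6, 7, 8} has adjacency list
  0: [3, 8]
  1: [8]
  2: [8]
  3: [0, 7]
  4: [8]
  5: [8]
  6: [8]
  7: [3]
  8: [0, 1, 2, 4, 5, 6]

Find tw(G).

A width-1 tree decomposition is:
Bags: B1 = {0, 8}  B2 = {2, 8}  B3 = {0, 3}  B4 = {3, 7}  B5 = {1, 8}  B6 = {5, 8}  B7 = {6, 8}  B8 = {4, 8}
Tree: B1–B2, B1–B3, B3–B4, B1–B5, B5–B6, B1–B7, B1–B8
Every bag has size at most 2, so the width is 2 − 1 = 1 and tw(G) ≤ 1. G has an edge, so its treewidth is at least 1. Combining the bounds, tw(G) = 1.

1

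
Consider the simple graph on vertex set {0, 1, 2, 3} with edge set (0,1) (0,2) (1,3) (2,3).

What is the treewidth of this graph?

2

A width-2 tree decomposition is:
Bags: B1 = {0, 2, 3}  B2 = {0, 1, 3}
Tree: B1–B2
Every bag has size at most 3, so the width is 3 − 1 = 2 and tw(G) ≤ 2. For the lower bound, G contains the cycle 3–2–0–1–3, so G is not a forest; only forests have treewidth ≤ 1, hence tw(G) ≥ 2. The upper and lower bounds meet at 2, so that is the treewidth.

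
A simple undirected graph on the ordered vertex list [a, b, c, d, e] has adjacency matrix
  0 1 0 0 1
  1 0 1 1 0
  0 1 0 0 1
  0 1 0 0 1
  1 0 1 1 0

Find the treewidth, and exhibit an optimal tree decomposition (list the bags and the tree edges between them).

Treewidth 2.
Bags: B1 = {b, d, e}  B2 = {a, b, e}  B3 = {b, c, e}
Tree: B1–B2, B2–B3

The largest bag has 3 vertices, giving width 2; this decomposition certifies tw(G) ≤ 2. For the lower bound, G contains the cycle b–d–e–a–b, so G is not a forest; only forests have treewidth ≤ 1, hence tw(G) ≥ 2. Combining the bounds, tw(G) = 2.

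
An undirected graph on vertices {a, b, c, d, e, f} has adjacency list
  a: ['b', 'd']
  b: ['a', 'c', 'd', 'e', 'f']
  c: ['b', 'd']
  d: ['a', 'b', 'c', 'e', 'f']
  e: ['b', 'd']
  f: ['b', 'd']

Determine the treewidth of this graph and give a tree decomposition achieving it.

Treewidth 2.
One optimal decomposition is:
Bags: B1 = {a, b, d}  B2 = {b, d, e}  B3 = {b, c, d}  B4 = {b, d, f}
Tree: B1–B2, B1–B3, B1–B4

Every bag has size at most 3, so the width is 3 − 1 = 2 and tw(G) ≤ 2. Conversely, {b, d, e} is a clique of size 3, and the vertices of any clique must share a bag in every tree decomposition; so some bag has ≥ 3 vertices and tw(G) ≥ 2. Therefore the treewidth is 2.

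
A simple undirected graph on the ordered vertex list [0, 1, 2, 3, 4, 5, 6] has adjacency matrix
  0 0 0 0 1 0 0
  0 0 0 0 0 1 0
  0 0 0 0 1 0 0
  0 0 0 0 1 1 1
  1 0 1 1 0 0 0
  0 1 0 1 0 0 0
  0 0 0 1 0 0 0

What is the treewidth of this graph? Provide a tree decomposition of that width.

Treewidth 1.
One such decomposition:
Bags: B1 = {3, 4}  B2 = {3, 5}  B3 = {1, 5}  B4 = {0, 4}  B5 = {3, 6}  B6 = {2, 4}
Tree: B1–B2, B2–B3, B1–B4, B1–B5, B1–B6

Each bag holds 2 vertices, so the decomposition has width 1, which upper-bounds the treewidth. Since G has at least one edge (e.g. 4–3), it is not an edgeless graph, so tw(G) ≥ 1. Hence tw(G) = 1 exactly.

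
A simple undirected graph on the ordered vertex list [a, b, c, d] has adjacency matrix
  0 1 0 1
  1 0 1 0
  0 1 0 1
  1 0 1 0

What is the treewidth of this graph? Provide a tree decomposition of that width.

Every bag has size at most 3, so the width is 3 − 1 = 2 and tw(G) ≤ 2. Since c–d–a–b–c is a cycle in G, G is not acyclic. Forests are exactly the graphs of treewidth ≤ 1, so tw(G) ≥ 2. Hence tw(G) = 2 exactly.

Treewidth 2.
Bags: B1 = {a, c, d}  B2 = {a, b, c}
Tree: B1–B2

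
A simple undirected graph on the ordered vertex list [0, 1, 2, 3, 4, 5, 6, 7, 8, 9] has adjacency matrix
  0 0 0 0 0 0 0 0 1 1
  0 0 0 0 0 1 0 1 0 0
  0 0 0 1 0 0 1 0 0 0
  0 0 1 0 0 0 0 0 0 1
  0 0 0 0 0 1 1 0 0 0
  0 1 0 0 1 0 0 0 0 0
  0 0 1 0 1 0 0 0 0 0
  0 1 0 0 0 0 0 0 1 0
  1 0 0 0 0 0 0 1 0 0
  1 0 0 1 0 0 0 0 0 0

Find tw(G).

2

A width-2 tree decomposition is:
Bags: B1 = {2, 4, 6}  B2 = {2, 4, 5}  B3 = {1, 2, 5}  B4 = {1, 2, 7}  B5 = {2, 7, 8}  B6 = {0, 2, 8}  B7 = {0, 2, 9}  B8 = {2, 3, 9}
Tree: B1–B2, B2–B3, B3–B4, B4–B5, B5–B6, B6–B7, B7–B8
The largest bag has 3 vertices, giving width 2; this decomposition certifies tw(G) ≤ 2. For the lower bound, G contains the cycle 2–6–4–5–1–7–8–0–9–3–2, so G is not a forest; only forests have treewidth ≤ 1, hence tw(G) ≥ 2. Hence tw(G) = 2 exactly.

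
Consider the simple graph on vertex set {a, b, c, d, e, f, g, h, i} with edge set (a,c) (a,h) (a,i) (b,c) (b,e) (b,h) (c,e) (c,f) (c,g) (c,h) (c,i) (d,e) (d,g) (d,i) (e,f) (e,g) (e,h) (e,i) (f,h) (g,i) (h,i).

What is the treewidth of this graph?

3

A width-3 tree decomposition is:
Bags: B1 = {c, e, h, i}  B2 = {a, c, h, i}  B3 = {c, e, f, h}  B4 = {b, c, e, h}  B5 = {c, e, g, i}  B6 = {d, e, g, i}
Tree: B1–B2, B1–B3, B3–B4, B1–B5, B5–B6
Every bag has size at most 4, so the width is 4 − 1 = 3 and tw(G) ≤ 3. For the lower bound, the 4 vertices {d, e, g, i} are pairwise adjacent, and any tree decomposition puts a clique entirely inside one bag — forcing width ≥ 3. Therefore the treewidth is 3.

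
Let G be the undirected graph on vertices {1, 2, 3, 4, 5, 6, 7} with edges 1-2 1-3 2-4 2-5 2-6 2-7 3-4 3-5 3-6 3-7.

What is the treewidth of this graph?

2

A width-2 tree decomposition is:
Bags: B1 = {2, 3, 5}  B2 = {2, 3, 7}  B3 = {1, 2, 3}  B4 = {2, 3, 4}  B5 = {2, 3, 6}
Tree: B1–B2, B2–B3, B3–B4, B4–B5
Every bag has size at most 3, so the width is 3 − 1 = 2 and tw(G) ≤ 2. For the lower bound, G contains the cycle 3–5–2–7–3, so G is not a forest; only forests have treewidth ≤ 1, hence tw(G) ≥ 2. Therefore the treewidth is 2.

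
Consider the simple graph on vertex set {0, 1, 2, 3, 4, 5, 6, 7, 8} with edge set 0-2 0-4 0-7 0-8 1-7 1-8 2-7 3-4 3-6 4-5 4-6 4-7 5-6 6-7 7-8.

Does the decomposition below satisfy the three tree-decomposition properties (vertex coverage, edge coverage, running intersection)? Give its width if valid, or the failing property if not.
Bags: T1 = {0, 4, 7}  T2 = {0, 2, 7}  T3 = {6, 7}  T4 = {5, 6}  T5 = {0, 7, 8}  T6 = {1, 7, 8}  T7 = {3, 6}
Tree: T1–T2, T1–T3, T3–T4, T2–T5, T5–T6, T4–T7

No — edge (4,6) lies in no bag.

A tree decomposition must satisfy three properties: every vertex lies in some bag; for every edge, both endpoints lie together in some bag; and for every vertex, the bags containing it form a connected subtree. Here edge (4,6) lies in no bag, so the decomposition is invalid.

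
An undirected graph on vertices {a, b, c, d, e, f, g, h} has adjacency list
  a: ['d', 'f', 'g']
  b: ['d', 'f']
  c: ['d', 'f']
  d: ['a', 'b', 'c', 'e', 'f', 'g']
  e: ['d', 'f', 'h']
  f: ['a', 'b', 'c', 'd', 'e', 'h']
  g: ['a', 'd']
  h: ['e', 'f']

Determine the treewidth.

2

A width-2 tree decomposition is:
Bags: B1 = {a, d, f}  B2 = {a, d, g}  B3 = {b, d, f}  B4 = {d, e, f}  B5 = {e, f, h}  B6 = {c, d, f}
Tree: B1–B2, B1–B3, B1–B4, B4–B5, B1–B6
Each bag holds 3 vertices, so the decomposition has width 2, which upper-bounds the treewidth. For the lower bound, the 3 vertices {a, d, g} are pairwise adjacent, and any tree decomposition puts a clique entirely inside one bag — forcing width ≥ 2. Hence tw(G) = 2 exactly.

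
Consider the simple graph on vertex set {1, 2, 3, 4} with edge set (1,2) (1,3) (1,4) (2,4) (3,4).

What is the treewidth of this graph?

A width-2 tree decomposition is:
Bags: B1 = {1, 2, 4}  B2 = {1, 3, 4}
Tree: B1–B2
Each bag holds 3 vertices, so the decomposition has width 2, which upper-bounds the treewidth. Conversely, {1, 2, 4} is a clique of size 3, and the vertices of any clique must share a bag in every tree decomposition; so some bag has ≥ 3 vertices and tw(G) ≥ 2. The upper and lower bounds meet at 2, so that is the treewidth.

2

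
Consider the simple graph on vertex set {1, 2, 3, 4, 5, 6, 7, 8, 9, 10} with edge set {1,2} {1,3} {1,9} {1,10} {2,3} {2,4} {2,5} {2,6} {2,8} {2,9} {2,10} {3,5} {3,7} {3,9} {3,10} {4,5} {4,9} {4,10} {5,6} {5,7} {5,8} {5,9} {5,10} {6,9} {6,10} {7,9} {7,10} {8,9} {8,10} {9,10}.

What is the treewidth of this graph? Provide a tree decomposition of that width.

Each bag holds 5 vertices, so the decomposition has width 4, which upper-bounds the treewidth. Conversely, {1, 2, 3, 9, 10} is a clique of size 5, and the vertices of any clique must share a bag in every tree decomposition; so some bag has ≥ 5 vertices and tw(G) ≥ 4. Therefore the treewidth is 4.

Treewidth 4.
One optimal decomposition is:
Bags: B1 = {2, 3, 5, 9, 10}  B2 = {2, 5, 8, 9, 10}  B3 = {1, 2, 3, 9, 10}  B4 = {2, 5, 6, 9, 10}  B5 = {2, 4, 5, 9, 10}  B6 = {3, 5, 7, 9, 10}
Tree: B1–B2, B1–B3, B1–B4, B4–B5, B1–B6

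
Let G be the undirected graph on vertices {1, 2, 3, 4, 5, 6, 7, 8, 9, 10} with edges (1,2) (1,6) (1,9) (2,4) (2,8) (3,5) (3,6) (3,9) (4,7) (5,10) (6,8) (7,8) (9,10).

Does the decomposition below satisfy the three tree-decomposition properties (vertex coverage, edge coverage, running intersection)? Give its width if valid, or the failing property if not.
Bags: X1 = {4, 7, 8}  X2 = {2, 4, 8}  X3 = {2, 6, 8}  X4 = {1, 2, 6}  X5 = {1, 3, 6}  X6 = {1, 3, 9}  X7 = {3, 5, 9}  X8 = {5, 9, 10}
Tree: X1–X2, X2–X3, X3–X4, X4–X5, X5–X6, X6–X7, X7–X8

Yes; width 2.

Checking the three conditions: (i) the bags cover all of {1, 2, 3, 4, 5, 6, 7, 8, 9, 10}; (ii) for each edge, some bag contains both endpoints; (iii) the bags containing any fixed vertex form a subtree. All hold, so the decomposition is valid with width 3 − 1 = 2.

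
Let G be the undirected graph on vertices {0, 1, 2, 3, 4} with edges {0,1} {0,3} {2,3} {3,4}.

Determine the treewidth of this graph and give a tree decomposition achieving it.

Treewidth 1.
Bags: B1 = {0, 1}  B2 = {0, 3}  B3 = {3, 4}  B4 = {2, 3}
Tree: B1–B2, B2–B3, B3–B4

Every bag has size at most 2, so the width is 2 − 1 = 1 and tw(G) ≤ 1. Any graph with an edge has treewidth ≥ 1, and G has the edge 1–0. Therefore the treewidth is 1.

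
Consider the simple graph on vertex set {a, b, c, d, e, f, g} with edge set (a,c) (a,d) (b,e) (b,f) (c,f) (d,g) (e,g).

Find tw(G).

2

A width-2 tree decomposition is:
Bags: B1 = {a, d, g}  B2 = {a, e, g}  B3 = {a, b, e}  B4 = {a, b, f}  B5 = {a, c, f}
Tree: B1–B2, B2–B3, B3–B4, B4–B5
The largest bag has 3 vertices, giving width 2; this decomposition certifies tw(G) ≤ 2. Since a–d–g–e–b–f–c–a is a cycle in G, G is not acyclic. Forests are exactly the graphs of treewidth ≤ 1, so tw(G) ≥ 2. The upper and lower bounds meet at 2, so that is the treewidth.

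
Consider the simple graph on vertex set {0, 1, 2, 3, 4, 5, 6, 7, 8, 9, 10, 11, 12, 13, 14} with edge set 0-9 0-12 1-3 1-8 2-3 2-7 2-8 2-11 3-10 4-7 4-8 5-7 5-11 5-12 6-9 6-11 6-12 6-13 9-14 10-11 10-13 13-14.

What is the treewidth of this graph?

A width-3 tree decomposition is:
Bags: B1 = {1, 3, 4, 8}  B2 = {2, 3, 4, 8}  B3 = {2, 3, 4, 7}  B4 = {2, 3, 7, 10}  B5 = {2, 7, 10, 11}  B6 = {5, 7, 10, 11}  B7 = {5, 10, 11, 13}  B8 = {5, 6, 11, 13}  B9 = {5, 6, 12, 13}  B10 = {6, 12, 13, 14}  B11 = {6, 9, 12, 14}  B12 = {0, 9, 12, 14}
Tree: B1–B2, B2–B3, B3–B4, B4–B5, B5–B6, B6–B7, B7–B8, B8–B9, B9–B10, B10–B11, B11–B12
Each bag holds 4 vertices, so the decomposition has width 3, which upper-bounds the treewidth. For the lower bound: the 4 vertex sets {1,4,8}, {3}, {2}, {5,7,10,11} are disjoint, each induces a connected subgraph, and every pair is joined by at least one edge of G. Contracting each set to a single vertex therefore yields K_{4} as a minor, and since treewidth is minor-monotone, tw(G) ≥ tw(K_{4}) = 3. Hence tw(G) = 3 exactly.

3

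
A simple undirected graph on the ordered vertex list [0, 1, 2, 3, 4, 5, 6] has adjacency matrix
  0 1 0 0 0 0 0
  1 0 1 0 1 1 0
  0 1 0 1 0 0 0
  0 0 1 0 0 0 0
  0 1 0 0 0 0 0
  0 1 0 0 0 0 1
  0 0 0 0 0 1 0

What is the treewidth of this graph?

1

A width-1 tree decomposition is:
Bags: B1 = {1, 5}  B2 = {0, 1}  B3 = {1, 2}  B4 = {1, 4}  B5 = {5, 6}  B6 = {2, 3}
Tree: B1–B2, B1–B3, B3–B4, B1–B5, B3–B6
The largest bag has 2 vertices, giving width 1; this decomposition certifies tw(G) ≤ 1. Since G has at least one edge (e.g. 5–1), it is not an edgeless graph, so tw(G) ≥ 1. The upper and lower bounds meet at 1, so that is the treewidth.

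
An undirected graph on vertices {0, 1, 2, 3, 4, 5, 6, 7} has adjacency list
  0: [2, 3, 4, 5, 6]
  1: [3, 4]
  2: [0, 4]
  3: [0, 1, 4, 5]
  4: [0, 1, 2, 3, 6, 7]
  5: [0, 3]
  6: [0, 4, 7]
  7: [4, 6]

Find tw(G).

2

A width-2 tree decomposition is:
Bags: B1 = {0, 4, 6}  B2 = {0, 3, 4}  B3 = {1, 3, 4}  B4 = {0, 2, 4}  B5 = {4, 6, 7}  B6 = {0, 3, 5}
Tree: B1–B2, B2–B3, B2–B4, B1–B5, B2–B6
Every bag has size at most 3, so the width is 3 − 1 = 2 and tw(G) ≤ 2. For the lower bound, the 3 vertices {0, 2, 4} are pairwise adjacent, and any tree decomposition puts a clique entirely inside one bag — forcing width ≥ 2. Hence tw(G) = 2 exactly.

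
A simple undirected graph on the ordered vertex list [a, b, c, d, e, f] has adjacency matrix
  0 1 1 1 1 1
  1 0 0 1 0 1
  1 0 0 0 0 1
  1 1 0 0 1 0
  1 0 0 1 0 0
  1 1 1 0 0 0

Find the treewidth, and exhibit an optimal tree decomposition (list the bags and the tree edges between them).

The largest bag has 3 vertices, giving width 2; this decomposition certifies tw(G) ≤ 2. On the other hand G contains the 3-clique {a, d, e}. A clique must lie in a single bag of any decomposition, so no decomposition can have width below 2. Therefore the treewidth is 2.

Treewidth 2.
Bags: B1 = {a, c, f}  B2 = {a, b, f}  B3 = {a, b, d}  B4 = {a, d, e}
Tree: B1–B2, B2–B3, B3–B4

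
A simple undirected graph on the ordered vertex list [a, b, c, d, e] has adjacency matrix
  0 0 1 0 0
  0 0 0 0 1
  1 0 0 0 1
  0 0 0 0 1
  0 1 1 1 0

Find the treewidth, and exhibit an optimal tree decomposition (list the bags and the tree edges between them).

Every bag has size at most 2, so the width is 2 − 1 = 1 and tw(G) ≤ 1. Any graph with an edge has treewidth ≥ 1, and G has the edge e–c. Combining the bounds, tw(G) = 1.

Treewidth 1.
One optimal decomposition is:
Bags: B1 = {c, e}  B2 = {a, c}  B3 = {d, e}  B4 = {b, e}
Tree: B1–B2, B1–B3, B1–B4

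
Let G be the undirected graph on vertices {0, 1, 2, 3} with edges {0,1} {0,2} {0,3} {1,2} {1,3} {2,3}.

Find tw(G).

A width-3 tree decomposition is:
Bags: B1 = {0, 1, 2, 3}
Tree: (single bag)
With just one bag of size 4, the width is 4 − 1 = 3, so tw(G) ≤ 3. On the other hand G contains the 4-clique {0, 1, 2, 3}. A clique must lie in a single bag of any decomposition, so no decomposition can have width below 3. Hence tw(G) = 3 exactly.

3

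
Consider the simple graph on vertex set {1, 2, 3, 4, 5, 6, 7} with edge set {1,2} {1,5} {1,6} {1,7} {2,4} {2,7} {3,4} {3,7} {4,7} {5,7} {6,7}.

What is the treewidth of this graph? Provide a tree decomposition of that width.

Each bag holds 3 vertices, so the decomposition has width 2, which upper-bounds the treewidth. For the lower bound, the 3 vertices {1, 2, 7} are pairwise adjacent, and any tree decomposition puts a clique entirely inside one bag — forcing width ≥ 2. Combining the bounds, tw(G) = 2.

Treewidth 2.
One optimal decomposition is:
Bags: B1 = {1, 6, 7}  B2 = {1, 2, 7}  B3 = {1, 5, 7}  B4 = {2, 4, 7}  B5 = {3, 4, 7}
Tree: B1–B2, B1–B3, B2–B4, B4–B5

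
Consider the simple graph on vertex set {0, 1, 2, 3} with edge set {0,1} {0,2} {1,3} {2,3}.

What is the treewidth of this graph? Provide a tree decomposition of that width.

Every bag has size at most 3, so the width is 3 − 1 = 2 and tw(G) ≤ 2. Since 0–1–3–2–0 is a cycle in G, G is not acyclic. Forests are exactly the graphs of treewidth ≤ 1, so tw(G) ≥ 2. Therefore the treewidth is 2.

Treewidth 2.
Bags: B1 = {0, 1, 3}  B2 = {0, 2, 3}
Tree: B1–B2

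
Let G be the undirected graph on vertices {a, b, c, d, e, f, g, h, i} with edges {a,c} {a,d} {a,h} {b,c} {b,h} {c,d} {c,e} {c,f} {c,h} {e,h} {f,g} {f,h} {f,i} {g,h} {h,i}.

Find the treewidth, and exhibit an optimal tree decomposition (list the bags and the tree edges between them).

Treewidth 2.
One optimal decomposition is:
Bags: B1 = {c, f, h}  B2 = {b, c, h}  B3 = {c, e, h}  B4 = {a, c, h}  B5 = {f, g, h}  B6 = {f, h, i}  B7 = {a, c, d}
Tree: B1–B2, B2–B3, B1–B4, B1–B5, B1–B6, B4–B7

Every bag has size at most 3, so the width is 3 − 1 = 2 and tw(G) ≤ 2. For the lower bound, the 3 vertices {a, c, d} are pairwise adjacent, and any tree decomposition puts a clique entirely inside one bag — forcing width ≥ 2. Combining the bounds, tw(G) = 2.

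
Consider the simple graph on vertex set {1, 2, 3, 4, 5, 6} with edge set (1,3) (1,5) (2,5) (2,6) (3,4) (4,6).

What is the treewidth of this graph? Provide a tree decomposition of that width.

Each bag holds 3 vertices, so the decomposition has width 2, which upper-bounds the treewidth. For the lower bound, G contains the cycle 3–1–5–2–6–4–3, so G is not a forest; only forests have treewidth ≤ 1, hence tw(G) ≥ 2. The upper and lower bounds meet at 2, so that is the treewidth.

Treewidth 2.
One optimal decomposition is:
Bags: B1 = {1, 3, 5}  B2 = {2, 3, 5}  B3 = {2, 3, 6}  B4 = {3, 4, 6}
Tree: B1–B2, B2–B3, B3–B4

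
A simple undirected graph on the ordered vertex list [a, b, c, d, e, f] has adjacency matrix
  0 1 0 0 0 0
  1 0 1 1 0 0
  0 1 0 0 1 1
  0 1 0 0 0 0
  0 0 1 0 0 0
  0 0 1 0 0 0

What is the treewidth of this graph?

1

A width-1 tree decomposition is:
Bags: B1 = {b, c}  B2 = {c, f}  B3 = {a, b}  B4 = {b, d}  B5 = {c, e}
Tree: B1–B2, B1–B3, B1–B4, B1–B5
Every bag has size at most 2, so the width is 2 − 1 = 1 and tw(G) ≤ 1. Any graph with an edge has treewidth ≥ 1, and G has the edge c–b. Hence tw(G) = 1 exactly.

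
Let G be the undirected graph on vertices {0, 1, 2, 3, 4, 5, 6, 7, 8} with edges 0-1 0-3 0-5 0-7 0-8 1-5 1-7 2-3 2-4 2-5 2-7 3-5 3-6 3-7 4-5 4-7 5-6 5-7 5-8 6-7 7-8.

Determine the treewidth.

3

A width-3 tree decomposition is:
Bags: B1 = {0, 3, 5, 7}  B2 = {0, 5, 7, 8}  B3 = {0, 1, 5, 7}  B4 = {2, 3, 5, 7}  B5 = {2, 4, 5, 7}  B6 = {3, 5, 6, 7}
Tree: B1–B2, B1–B3, B1–B4, B4–B5, B4–B6
The largest bag has 4 vertices, giving width 3; this decomposition certifies tw(G) ≤ 3. On the other hand G contains the 4-clique {0, 5, 7, 8}. A clique must lie in a single bag of any decomposition, so no decomposition can have width below 3. The upper and lower bounds meet at 3, so that is the treewidth.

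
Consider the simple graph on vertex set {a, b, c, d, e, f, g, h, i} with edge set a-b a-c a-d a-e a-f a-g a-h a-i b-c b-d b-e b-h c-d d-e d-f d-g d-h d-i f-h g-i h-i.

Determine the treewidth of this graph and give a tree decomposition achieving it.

Treewidth 3.
One such decomposition:
Bags: B1 = {a, b, d, h}  B2 = {a, b, c, d}  B3 = {a, d, h, i}  B4 = {a, d, g, i}  B5 = {a, d, f, h}  B6 = {a, b, d, e}
Tree: B1–B2, B1–B3, B3–B4, B1–B5, B2–B6

Every bag has size at most 4, so the width is 4 − 1 = 3 and tw(G) ≤ 3. Conversely, {a, d, g, i} is a clique of size 4, and the vertices of any clique must share a bag in every tree decomposition; so some bag has ≥ 4 vertices and tw(G) ≥ 3. The upper and lower bounds meet at 3, so that is the treewidth.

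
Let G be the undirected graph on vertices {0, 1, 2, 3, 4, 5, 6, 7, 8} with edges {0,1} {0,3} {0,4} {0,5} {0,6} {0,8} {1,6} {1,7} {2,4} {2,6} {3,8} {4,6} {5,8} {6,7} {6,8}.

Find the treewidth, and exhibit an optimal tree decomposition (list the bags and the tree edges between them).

Treewidth 2.
One such decomposition:
Bags: B1 = {0, 6, 8}  B2 = {0, 4, 6}  B3 = {0, 5, 8}  B4 = {2, 4, 6}  B5 = {0, 3, 8}  B6 = {0, 1, 6}  B7 = {1, 6, 7}
Tree: B1–B2, B1–B3, B2–B4, B3–B5, B2–B6, B6–B7

The largest bag has 3 vertices, giving width 2; this decomposition certifies tw(G) ≤ 2. For the lower bound, the 3 vertices {0, 3, 8} are pairwise adjacent, and any tree decomposition puts a clique entirely inside one bag — forcing width ≥ 2. Combining the bounds, tw(G) = 2.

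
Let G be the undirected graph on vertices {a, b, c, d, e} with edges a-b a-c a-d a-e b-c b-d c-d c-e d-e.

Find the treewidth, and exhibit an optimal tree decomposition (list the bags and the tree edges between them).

Every bag has size at most 4, so the width is 4 − 1 = 3 and tw(G) ≤ 3. On the other hand G contains the 4-clique {a, c, d, e}. A clique must lie in a single bag of any decomposition, so no decomposition can have width below 3. Hence tw(G) = 3 exactly.

Treewidth 3.
One optimal decomposition is:
Bags: B1 = {a, c, d, e}  B2 = {a, b, c, d}
Tree: B1–B2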